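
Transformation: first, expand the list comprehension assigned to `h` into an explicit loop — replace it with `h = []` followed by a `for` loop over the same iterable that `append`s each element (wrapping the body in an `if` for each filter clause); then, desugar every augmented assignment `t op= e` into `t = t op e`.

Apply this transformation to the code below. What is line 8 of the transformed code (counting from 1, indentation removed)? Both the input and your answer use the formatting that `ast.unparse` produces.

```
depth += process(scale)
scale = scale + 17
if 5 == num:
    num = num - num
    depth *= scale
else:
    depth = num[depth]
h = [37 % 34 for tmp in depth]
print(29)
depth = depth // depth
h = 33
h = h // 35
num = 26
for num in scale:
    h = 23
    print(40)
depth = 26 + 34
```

Transformed code:
depth = depth + process(scale)
scale = scale + 17
if 5 == num:
    num = num - num
    depth = depth * scale
else:
    depth = num[depth]
h = []
for tmp in depth:
    h.append(37 % 34)
print(29)
depth = depth // depth
h = 33
h = h // 35
num = 26
for num in scale:
    h = 23
    print(40)
depth = 26 + 34

h = []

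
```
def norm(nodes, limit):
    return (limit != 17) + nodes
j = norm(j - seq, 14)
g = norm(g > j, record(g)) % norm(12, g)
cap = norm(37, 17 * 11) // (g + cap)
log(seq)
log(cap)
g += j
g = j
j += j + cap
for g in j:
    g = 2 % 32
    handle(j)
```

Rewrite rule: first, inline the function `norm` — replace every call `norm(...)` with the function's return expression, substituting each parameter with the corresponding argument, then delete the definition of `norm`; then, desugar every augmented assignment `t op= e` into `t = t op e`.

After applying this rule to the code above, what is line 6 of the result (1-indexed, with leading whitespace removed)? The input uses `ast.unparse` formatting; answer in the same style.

Transformed code:
j = (14 != 17) + (j - seq)
g = ((record(g) != 17) + (g > j)) % ((g != 17) + 12)
cap = ((17 * 11 != 17) + 37) // (g + cap)
log(seq)
log(cap)
g = g + j
g = j
j = j + (j + cap)
for g in j:
    g = 2 % 32
    handle(j)

g = g + j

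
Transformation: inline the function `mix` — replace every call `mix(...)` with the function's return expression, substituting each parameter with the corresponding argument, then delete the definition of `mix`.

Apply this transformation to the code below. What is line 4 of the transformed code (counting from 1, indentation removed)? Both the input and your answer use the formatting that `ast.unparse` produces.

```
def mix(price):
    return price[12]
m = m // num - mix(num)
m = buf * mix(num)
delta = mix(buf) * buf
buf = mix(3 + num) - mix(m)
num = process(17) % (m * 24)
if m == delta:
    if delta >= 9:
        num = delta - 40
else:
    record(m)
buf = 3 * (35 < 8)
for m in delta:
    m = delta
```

Transformed code:
m = m // num - num[12]
m = buf * num[12]
delta = buf[12] * buf
buf = (3 + num)[12] - m[12]
num = process(17) % (m * 24)
if m == delta:
    if delta >= 9:
        num = delta - 40
else:
    record(m)
buf = 3 * (35 < 8)
for m in delta:
    m = delta

buf = (3 + num)[12] - m[12]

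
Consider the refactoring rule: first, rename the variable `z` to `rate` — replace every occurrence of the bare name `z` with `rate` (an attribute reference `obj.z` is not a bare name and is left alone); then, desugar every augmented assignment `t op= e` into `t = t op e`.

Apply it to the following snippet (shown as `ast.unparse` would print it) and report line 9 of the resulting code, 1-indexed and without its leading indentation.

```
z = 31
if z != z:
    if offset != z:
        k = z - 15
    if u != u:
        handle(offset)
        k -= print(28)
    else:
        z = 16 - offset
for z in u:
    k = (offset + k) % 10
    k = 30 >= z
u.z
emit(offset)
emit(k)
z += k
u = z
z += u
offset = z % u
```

Transformed code:
rate = 31
if rate != rate:
    if offset != rate:
        k = rate - 15
    if u != u:
        handle(offset)
        k = k - print(28)
    else:
        rate = 16 - offset
for rate in u:
    k = (offset + k) % 10
    k = 30 >= rate
u.z
emit(offset)
emit(k)
rate = rate + k
u = rate
rate = rate + u
offset = rate % u

rate = 16 - offset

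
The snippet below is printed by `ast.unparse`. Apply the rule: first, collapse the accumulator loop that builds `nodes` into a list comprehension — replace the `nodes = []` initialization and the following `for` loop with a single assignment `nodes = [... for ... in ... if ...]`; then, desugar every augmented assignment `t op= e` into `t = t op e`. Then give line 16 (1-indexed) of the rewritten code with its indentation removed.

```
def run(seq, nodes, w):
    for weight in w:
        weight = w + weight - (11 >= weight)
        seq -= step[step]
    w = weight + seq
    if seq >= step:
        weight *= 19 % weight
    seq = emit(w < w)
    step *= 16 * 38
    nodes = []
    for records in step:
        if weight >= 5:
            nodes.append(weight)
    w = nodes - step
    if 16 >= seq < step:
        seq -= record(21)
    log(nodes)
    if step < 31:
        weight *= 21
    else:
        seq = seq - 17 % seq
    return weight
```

Transformed code:
def run(seq, nodes, w):
    for weight in w:
        weight = w + weight - (11 >= weight)
        seq = seq - step[step]
    w = weight + seq
    if seq >= step:
        weight = weight * (19 % weight)
    seq = emit(w < w)
    step = step * (16 * 38)
    nodes = [weight for records in step if weight >= 5]
    w = nodes - step
    if 16 >= seq < step:
        seq = seq - record(21)
    log(nodes)
    if step < 31:
        weight = weight * 21
    else:
        seq = seq - 17 % seq
    return weight

weight = weight * 21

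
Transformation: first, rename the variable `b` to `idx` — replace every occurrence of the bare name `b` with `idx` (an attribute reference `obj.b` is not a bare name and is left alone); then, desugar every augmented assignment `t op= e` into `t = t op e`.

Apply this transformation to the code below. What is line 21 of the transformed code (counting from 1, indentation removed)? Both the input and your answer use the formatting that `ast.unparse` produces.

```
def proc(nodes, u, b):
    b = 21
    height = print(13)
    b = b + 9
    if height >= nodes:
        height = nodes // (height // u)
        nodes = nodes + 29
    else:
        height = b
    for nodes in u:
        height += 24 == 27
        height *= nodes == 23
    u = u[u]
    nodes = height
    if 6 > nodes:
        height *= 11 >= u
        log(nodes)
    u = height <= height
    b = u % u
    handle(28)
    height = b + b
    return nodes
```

Transformed code:
def proc(nodes, u, idx):
    idx = 21
    height = print(13)
    idx = idx + 9
    if height >= nodes:
        height = nodes // (height // u)
        nodes = nodes + 29
    else:
        height = idx
    for nodes in u:
        height = height + (24 == 27)
        height = height * (nodes == 23)
    u = u[u]
    nodes = height
    if 6 > nodes:
        height = height * (11 >= u)
        log(nodes)
    u = height <= height
    idx = u % u
    handle(28)
    height = idx + idx
    return nodes

height = idx + idx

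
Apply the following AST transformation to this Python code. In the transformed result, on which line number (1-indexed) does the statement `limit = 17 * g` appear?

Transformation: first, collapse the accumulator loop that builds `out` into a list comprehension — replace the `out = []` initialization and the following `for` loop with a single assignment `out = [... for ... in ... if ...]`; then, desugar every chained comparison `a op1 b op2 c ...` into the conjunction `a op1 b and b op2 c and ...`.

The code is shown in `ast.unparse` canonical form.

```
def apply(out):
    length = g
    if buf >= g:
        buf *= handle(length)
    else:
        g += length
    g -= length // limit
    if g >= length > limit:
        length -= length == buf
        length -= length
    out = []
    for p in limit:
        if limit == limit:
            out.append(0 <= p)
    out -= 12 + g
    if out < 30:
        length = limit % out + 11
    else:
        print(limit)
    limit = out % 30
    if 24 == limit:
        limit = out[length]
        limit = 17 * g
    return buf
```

Transformed code:
def apply(out):
    length = g
    if buf >= g:
        buf *= handle(length)
    else:
        g += length
    g -= length // limit
    if g >= length and length > limit:
        length -= length == buf
        length -= length
    out = [0 <= p for p in limit if limit == limit]
    out -= 12 + g
    if out < 30:
        length = limit % out + 11
    else:
        print(limit)
    limit = out % 30
    if 24 == limit:
        limit = out[length]
        limit = 17 * g
    return buf

20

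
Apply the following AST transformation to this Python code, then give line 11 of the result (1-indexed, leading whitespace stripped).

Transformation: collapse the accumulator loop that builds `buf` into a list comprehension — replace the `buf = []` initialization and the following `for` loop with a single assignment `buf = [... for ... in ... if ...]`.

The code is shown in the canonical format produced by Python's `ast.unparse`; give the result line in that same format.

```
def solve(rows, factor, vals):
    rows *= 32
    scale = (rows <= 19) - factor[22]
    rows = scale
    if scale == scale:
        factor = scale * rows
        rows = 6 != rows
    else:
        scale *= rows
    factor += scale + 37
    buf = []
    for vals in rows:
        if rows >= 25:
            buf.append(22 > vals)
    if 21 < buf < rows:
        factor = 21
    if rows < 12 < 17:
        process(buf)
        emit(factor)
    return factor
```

buf = [22 > vals for vals in rows if rows >= 25]

Transformed code:
def solve(rows, factor, vals):
    rows *= 32
    scale = (rows <= 19) - factor[22]
    rows = scale
    if scale == scale:
        factor = scale * rows
        rows = 6 != rows
    else:
        scale *= rows
    factor += scale + 37
    buf = [22 > vals for vals in rows if rows >= 25]
    if 21 < buf < rows:
        factor = 21
    if rows < 12 < 17:
        process(buf)
        emit(factor)
    return factor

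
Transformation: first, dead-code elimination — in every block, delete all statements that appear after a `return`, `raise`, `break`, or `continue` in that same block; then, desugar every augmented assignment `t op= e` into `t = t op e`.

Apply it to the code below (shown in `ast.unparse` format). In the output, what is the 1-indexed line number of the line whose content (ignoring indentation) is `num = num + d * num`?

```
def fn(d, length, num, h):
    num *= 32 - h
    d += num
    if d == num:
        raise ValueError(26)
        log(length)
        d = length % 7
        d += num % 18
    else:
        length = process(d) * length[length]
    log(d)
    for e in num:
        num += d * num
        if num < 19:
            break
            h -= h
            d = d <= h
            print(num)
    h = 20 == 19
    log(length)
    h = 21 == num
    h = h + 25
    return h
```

Transformed code:
def fn(d, length, num, h):
    num = num * (32 - h)
    d = d + num
    if d == num:
        raise ValueError(26)
    else:
        length = process(d) * length[length]
    log(d)
    for e in num:
        num = num + d * num
        if num < 19:
            break
    h = 20 == 19
    log(length)
    h = 21 == num
    h = h + 25
    return h

10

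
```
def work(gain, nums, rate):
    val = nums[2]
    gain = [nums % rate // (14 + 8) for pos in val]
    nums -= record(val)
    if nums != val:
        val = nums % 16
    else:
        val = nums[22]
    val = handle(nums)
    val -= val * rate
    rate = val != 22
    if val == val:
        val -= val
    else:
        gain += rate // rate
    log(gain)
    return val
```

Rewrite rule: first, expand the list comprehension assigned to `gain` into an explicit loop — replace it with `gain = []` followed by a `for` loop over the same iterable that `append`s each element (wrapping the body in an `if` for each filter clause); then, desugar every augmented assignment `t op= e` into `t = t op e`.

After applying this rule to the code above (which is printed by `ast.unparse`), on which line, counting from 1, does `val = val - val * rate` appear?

12

Transformed code:
def work(gain, nums, rate):
    val = nums[2]
    gain = []
    for pos in val:
        gain.append(nums % rate // (14 + 8))
    nums = nums - record(val)
    if nums != val:
        val = nums % 16
    else:
        val = nums[22]
    val = handle(nums)
    val = val - val * rate
    rate = val != 22
    if val == val:
        val = val - val
    else:
        gain = gain + rate // rate
    log(gain)
    return val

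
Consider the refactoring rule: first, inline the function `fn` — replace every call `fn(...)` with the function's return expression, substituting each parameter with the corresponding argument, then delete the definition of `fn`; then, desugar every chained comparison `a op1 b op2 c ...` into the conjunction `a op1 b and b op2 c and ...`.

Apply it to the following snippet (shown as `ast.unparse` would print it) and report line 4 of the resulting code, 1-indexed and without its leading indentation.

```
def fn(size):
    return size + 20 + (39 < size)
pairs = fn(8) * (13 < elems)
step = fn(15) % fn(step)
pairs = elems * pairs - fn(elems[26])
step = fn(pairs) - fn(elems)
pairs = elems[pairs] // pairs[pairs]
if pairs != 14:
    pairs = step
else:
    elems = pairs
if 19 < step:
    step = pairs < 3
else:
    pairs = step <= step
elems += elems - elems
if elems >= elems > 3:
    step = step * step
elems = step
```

Transformed code:
pairs = (8 + 20 + (39 < 8)) * (13 < elems)
step = (15 + 20 + (39 < 15)) % (step + 20 + (39 < step))
pairs = elems * pairs - (elems[26] + 20 + (39 < elems[26]))
step = pairs + 20 + (39 < pairs) - (elems + 20 + (39 < elems))
pairs = elems[pairs] // pairs[pairs]
if pairs != 14:
    pairs = step
else:
    elems = pairs
if 19 < step:
    step = pairs < 3
else:
    pairs = step <= step
elems += elems - elems
if elems >= elems and elems > 3:
    step = step * step
elems = step

step = pairs + 20 + (39 < pairs) - (elems + 20 + (39 < elems))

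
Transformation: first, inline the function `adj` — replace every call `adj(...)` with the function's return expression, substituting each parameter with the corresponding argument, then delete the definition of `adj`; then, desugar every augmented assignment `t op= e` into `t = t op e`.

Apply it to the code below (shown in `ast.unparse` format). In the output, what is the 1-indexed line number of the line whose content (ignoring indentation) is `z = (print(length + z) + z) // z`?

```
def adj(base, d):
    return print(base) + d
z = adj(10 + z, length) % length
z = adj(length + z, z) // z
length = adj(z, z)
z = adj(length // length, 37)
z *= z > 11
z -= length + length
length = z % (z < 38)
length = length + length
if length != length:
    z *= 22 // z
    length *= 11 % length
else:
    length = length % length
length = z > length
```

2

Transformed code:
z = (print(10 + z) + length) % length
z = (print(length + z) + z) // z
length = print(z) + z
z = print(length // length) + 37
z = z * (z > 11)
z = z - (length + length)
length = z % (z < 38)
length = length + length
if length != length:
    z = z * (22 // z)
    length = length * (11 % length)
else:
    length = length % length
length = z > length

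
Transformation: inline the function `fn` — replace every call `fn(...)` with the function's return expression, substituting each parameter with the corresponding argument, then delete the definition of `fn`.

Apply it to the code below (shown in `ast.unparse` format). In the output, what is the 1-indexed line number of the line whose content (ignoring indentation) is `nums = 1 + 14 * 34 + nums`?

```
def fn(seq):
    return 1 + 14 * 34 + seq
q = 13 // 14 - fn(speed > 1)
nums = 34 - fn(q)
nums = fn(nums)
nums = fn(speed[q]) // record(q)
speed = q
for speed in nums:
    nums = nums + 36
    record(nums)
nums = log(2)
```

Transformed code:
q = 13 // 14 - (1 + 14 * 34 + (speed > 1))
nums = 34 - (1 + 14 * 34 + q)
nums = 1 + 14 * 34 + nums
nums = (1 + 14 * 34 + speed[q]) // record(q)
speed = q
for speed in nums:
    nums = nums + 36
    record(nums)
nums = log(2)

3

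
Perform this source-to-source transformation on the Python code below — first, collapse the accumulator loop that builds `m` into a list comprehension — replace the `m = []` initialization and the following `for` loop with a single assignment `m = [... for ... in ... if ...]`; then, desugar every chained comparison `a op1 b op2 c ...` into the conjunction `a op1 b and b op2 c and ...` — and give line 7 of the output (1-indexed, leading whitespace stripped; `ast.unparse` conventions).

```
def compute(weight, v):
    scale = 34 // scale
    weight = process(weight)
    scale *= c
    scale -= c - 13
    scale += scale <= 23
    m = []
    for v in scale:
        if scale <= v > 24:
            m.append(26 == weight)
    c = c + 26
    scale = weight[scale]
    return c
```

Transformed code:
def compute(weight, v):
    scale = 34 // scale
    weight = process(weight)
    scale *= c
    scale -= c - 13
    scale += scale <= 23
    m = [26 == weight for v in scale if scale <= v and v > 24]
    c = c + 26
    scale = weight[scale]
    return c

m = [26 == weight for v in scale if scale <= v and v > 24]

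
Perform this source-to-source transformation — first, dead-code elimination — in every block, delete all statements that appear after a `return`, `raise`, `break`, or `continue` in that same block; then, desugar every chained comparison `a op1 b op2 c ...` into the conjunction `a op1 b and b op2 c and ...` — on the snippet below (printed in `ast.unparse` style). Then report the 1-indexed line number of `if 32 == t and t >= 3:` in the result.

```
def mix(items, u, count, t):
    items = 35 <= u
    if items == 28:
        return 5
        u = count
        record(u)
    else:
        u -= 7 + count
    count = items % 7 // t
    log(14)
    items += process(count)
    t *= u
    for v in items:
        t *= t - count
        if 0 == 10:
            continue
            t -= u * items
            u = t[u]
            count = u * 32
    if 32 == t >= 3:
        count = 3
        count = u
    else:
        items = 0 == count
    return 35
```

15

Transformed code:
def mix(items, u, count, t):
    items = 35 <= u
    if items == 28:
        return 5
    else:
        u -= 7 + count
    count = items % 7 // t
    log(14)
    items += process(count)
    t *= u
    for v in items:
        t *= t - count
        if 0 == 10:
            continue
    if 32 == t and t >= 3:
        count = 3
        count = u
    else:
        items = 0 == count
    return 35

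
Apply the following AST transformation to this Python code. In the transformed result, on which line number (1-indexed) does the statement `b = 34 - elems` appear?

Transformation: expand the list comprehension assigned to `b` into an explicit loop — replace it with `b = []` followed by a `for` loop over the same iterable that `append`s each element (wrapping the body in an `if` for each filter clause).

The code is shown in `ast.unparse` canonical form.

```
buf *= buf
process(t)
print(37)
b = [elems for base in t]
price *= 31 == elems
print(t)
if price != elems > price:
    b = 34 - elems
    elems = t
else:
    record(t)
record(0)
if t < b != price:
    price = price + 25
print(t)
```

10

Transformed code:
buf *= buf
process(t)
print(37)
b = []
for base in t:
    b.append(elems)
price *= 31 == elems
print(t)
if price != elems > price:
    b = 34 - elems
    elems = t
else:
    record(t)
record(0)
if t < b != price:
    price = price + 25
print(t)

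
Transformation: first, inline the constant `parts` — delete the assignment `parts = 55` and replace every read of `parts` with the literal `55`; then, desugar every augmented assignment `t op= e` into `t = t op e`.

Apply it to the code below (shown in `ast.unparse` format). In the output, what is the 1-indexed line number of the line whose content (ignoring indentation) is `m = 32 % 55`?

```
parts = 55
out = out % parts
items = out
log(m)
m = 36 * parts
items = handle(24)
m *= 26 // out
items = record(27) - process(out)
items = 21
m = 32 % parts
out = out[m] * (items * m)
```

Transformed code:
out = out % 55
items = out
log(m)
m = 36 * 55
items = handle(24)
m = m * (26 // out)
items = record(27) - process(out)
items = 21
m = 32 % 55
out = out[m] * (items * m)

9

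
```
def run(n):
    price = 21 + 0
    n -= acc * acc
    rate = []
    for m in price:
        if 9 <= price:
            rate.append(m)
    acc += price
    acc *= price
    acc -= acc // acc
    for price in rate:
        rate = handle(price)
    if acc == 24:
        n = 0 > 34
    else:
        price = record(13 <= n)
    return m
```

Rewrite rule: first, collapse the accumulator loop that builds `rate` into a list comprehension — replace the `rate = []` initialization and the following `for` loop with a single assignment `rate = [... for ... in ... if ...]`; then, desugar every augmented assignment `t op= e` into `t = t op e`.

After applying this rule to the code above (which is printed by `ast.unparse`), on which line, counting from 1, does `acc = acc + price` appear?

5

Transformed code:
def run(n):
    price = 21 + 0
    n = n - acc * acc
    rate = [m for m in price if 9 <= price]
    acc = acc + price
    acc = acc * price
    acc = acc - acc // acc
    for price in rate:
        rate = handle(price)
    if acc == 24:
        n = 0 > 34
    else:
        price = record(13 <= n)
    return m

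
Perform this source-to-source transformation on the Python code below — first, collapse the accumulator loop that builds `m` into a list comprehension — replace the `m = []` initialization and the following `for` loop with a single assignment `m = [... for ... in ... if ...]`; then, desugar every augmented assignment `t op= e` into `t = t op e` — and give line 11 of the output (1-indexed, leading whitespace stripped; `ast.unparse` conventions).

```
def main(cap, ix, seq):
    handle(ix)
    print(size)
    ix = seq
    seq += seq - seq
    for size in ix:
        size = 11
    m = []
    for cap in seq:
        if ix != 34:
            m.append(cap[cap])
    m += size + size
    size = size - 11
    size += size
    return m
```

Transformed code:
def main(cap, ix, seq):
    handle(ix)
    print(size)
    ix = seq
    seq = seq + (seq - seq)
    for size in ix:
        size = 11
    m = [cap[cap] for cap in seq if ix != 34]
    m = m + (size + size)
    size = size - 11
    size = size + size
    return m

size = size + size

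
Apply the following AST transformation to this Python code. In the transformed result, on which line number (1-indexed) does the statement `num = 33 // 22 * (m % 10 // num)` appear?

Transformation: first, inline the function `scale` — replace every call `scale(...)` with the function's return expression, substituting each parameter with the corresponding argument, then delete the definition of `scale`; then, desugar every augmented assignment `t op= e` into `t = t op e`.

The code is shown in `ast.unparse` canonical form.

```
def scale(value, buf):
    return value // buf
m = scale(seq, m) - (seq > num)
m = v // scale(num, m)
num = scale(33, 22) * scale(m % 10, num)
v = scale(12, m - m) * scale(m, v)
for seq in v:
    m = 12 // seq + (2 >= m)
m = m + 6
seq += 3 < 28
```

Transformed code:
m = seq // m - (seq > num)
m = v // (num // m)
num = 33 // 22 * (m % 10 // num)
v = 12 // (m - m) * (m // v)
for seq in v:
    m = 12 // seq + (2 >= m)
m = m + 6
seq = seq + (3 < 28)

3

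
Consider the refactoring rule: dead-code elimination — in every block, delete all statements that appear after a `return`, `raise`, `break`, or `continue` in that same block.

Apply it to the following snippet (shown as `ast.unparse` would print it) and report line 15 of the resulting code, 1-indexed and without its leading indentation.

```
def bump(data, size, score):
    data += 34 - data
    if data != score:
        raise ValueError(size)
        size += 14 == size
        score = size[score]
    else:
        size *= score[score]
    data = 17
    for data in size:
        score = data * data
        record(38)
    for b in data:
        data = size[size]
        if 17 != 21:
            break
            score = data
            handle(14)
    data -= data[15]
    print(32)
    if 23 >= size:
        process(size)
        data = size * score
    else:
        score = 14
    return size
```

data -= data[15]

Transformed code:
def bump(data, size, score):
    data += 34 - data
    if data != score:
        raise ValueError(size)
    else:
        size *= score[score]
    data = 17
    for data in size:
        score = data * data
        record(38)
    for b in data:
        data = size[size]
        if 17 != 21:
            break
    data -= data[15]
    print(32)
    if 23 >= size:
        process(size)
        data = size * score
    else:
        score = 14
    return size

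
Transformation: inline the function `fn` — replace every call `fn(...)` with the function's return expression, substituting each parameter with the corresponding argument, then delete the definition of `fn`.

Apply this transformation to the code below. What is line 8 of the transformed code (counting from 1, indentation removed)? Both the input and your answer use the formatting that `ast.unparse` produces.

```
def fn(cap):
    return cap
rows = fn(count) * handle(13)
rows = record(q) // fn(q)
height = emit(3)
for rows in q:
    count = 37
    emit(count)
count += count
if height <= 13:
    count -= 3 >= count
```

Transformed code:
rows = count * handle(13)
rows = record(q) // q
height = emit(3)
for rows in q:
    count = 37
    emit(count)
count += count
if height <= 13:
    count -= 3 >= count

if height <= 13:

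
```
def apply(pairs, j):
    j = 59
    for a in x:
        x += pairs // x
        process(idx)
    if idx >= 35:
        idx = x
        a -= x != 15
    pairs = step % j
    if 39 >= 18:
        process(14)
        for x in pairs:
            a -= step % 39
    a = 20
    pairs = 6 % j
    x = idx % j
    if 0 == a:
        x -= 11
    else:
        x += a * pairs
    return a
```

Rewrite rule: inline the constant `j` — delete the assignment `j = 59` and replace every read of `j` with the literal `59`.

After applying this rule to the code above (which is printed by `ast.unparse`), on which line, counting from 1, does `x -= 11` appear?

17

Transformed code:
def apply(pairs, j):
    for a in x:
        x += pairs // x
        process(idx)
    if idx >= 35:
        idx = x
        a -= x != 15
    pairs = step % 59
    if 39 >= 18:
        process(14)
        for x in pairs:
            a -= step % 39
    a = 20
    pairs = 6 % 59
    x = idx % 59
    if 0 == a:
        x -= 11
    else:
        x += a * pairs
    return a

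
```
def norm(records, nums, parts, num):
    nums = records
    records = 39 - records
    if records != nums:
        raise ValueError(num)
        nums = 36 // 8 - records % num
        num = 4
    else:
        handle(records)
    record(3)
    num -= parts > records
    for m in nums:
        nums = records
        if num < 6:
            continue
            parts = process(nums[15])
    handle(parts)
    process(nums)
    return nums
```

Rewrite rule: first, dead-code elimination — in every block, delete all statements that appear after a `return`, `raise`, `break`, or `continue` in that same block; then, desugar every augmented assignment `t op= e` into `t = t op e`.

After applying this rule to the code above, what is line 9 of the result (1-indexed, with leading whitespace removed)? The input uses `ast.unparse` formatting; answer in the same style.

Transformed code:
def norm(records, nums, parts, num):
    nums = records
    records = 39 - records
    if records != nums:
        raise ValueError(num)
    else:
        handle(records)
    record(3)
    num = num - (parts > records)
    for m in nums:
        nums = records
        if num < 6:
            continue
    handle(parts)
    process(nums)
    return nums

num = num - (parts > records)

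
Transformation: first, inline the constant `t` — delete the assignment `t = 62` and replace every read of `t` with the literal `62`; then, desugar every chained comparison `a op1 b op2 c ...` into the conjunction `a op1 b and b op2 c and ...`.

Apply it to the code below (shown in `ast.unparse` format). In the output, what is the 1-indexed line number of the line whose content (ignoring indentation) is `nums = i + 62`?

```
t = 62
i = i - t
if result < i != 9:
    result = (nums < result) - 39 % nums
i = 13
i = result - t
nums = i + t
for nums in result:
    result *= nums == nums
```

6

Transformed code:
i = i - 62
if result < i and i != 9:
    result = (nums < result) - 39 % nums
i = 13
i = result - 62
nums = i + 62
for nums in result:
    result *= nums == nums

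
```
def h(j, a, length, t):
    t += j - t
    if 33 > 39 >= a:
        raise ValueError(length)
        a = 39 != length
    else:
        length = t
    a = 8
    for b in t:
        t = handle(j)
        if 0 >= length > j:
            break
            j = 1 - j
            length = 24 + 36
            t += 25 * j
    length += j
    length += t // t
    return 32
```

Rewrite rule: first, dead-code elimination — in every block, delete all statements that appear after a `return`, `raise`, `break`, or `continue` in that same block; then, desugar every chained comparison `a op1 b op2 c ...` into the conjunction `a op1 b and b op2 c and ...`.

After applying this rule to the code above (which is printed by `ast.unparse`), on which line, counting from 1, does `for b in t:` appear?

Transformed code:
def h(j, a, length, t):
    t += j - t
    if 33 > 39 and 39 >= a:
        raise ValueError(length)
    else:
        length = t
    a = 8
    for b in t:
        t = handle(j)
        if 0 >= length and length > j:
            break
    length += j
    length += t // t
    return 32

8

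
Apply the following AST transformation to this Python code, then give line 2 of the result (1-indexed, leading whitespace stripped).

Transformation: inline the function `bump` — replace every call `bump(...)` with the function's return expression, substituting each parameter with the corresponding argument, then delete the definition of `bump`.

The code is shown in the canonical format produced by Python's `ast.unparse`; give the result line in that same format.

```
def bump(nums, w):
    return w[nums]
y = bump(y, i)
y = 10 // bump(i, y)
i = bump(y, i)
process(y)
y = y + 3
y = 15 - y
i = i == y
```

Transformed code:
y = i[y]
y = 10 // y[i]
i = i[y]
process(y)
y = y + 3
y = 15 - y
i = i == y

y = 10 // y[i]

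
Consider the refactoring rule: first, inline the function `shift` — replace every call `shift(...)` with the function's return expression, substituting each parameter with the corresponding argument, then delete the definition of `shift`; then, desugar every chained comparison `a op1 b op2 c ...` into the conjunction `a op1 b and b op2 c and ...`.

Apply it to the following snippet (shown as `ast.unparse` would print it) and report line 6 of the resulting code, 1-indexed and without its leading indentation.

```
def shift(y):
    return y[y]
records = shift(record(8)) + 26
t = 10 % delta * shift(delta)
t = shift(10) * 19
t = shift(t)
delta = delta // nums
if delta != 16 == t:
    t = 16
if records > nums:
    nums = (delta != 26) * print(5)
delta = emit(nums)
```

if delta != 16 and 16 == t:

Transformed code:
records = record(8)[record(8)] + 26
t = 10 % delta * delta[delta]
t = 10[10] * 19
t = t[t]
delta = delta // nums
if delta != 16 and 16 == t:
    t = 16
if records > nums:
    nums = (delta != 26) * print(5)
delta = emit(nums)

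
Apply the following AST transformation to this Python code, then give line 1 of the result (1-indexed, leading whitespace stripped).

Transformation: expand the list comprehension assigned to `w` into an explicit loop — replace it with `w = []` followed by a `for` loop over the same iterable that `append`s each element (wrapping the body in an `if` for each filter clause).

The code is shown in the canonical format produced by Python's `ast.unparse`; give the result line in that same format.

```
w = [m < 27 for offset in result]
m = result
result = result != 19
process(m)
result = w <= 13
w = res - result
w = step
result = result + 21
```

Transformed code:
w = []
for offset in result:
    w.append(m < 27)
m = result
result = result != 19
process(m)
result = w <= 13
w = res - result
w = step
result = result + 21

w = []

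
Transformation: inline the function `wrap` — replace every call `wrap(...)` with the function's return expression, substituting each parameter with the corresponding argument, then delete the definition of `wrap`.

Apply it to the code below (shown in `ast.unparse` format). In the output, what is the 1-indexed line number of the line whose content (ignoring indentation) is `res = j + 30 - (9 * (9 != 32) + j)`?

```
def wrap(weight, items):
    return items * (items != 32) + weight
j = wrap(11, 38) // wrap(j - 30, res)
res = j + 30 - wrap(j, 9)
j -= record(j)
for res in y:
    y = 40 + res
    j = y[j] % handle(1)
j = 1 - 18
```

2

Transformed code:
j = (38 * (38 != 32) + 11) // (res * (res != 32) + (j - 30))
res = j + 30 - (9 * (9 != 32) + j)
j -= record(j)
for res in y:
    y = 40 + res
    j = y[j] % handle(1)
j = 1 - 18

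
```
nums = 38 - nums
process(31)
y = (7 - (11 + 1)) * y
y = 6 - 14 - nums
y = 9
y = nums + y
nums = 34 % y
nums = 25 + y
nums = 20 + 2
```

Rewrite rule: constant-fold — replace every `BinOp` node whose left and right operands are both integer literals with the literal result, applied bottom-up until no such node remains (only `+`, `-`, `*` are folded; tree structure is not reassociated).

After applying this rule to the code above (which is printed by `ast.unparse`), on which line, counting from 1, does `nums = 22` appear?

Transformed code:
nums = 38 - nums
process(31)
y = -5 * y
y = -8 - nums
y = 9
y = nums + y
nums = 34 % y
nums = 25 + y
nums = 22

9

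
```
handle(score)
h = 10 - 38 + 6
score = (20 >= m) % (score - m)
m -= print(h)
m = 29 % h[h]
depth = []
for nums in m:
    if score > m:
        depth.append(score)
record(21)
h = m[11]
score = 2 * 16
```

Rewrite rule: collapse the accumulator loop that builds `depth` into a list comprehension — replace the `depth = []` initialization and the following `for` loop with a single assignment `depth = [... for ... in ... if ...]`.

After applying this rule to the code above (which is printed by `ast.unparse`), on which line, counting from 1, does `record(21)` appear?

Transformed code:
handle(score)
h = 10 - 38 + 6
score = (20 >= m) % (score - m)
m -= print(h)
m = 29 % h[h]
depth = [score for nums in m if score > m]
record(21)
h = m[11]
score = 2 * 16

7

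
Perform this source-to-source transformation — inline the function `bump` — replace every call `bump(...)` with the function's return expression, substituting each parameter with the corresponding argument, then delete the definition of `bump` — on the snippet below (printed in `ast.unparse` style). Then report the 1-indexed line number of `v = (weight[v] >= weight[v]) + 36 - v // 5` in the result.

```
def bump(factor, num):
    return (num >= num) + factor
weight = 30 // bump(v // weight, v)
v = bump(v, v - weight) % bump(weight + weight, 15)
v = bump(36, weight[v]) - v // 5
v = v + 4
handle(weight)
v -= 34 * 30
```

Transformed code:
weight = 30 // ((v >= v) + v // weight)
v = ((v - weight >= v - weight) + v) % ((15 >= 15) + (weight + weight))
v = (weight[v] >= weight[v]) + 36 - v // 5
v = v + 4
handle(weight)
v -= 34 * 30

3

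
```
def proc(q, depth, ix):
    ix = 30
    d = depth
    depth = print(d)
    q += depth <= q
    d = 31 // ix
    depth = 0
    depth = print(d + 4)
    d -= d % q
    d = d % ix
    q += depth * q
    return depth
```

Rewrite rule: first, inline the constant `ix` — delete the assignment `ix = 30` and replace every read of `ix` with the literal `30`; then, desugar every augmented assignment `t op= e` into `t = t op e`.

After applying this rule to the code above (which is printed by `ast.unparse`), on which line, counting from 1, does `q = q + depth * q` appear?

Transformed code:
def proc(q, depth, ix):
    d = depth
    depth = print(d)
    q = q + (depth <= q)
    d = 31 // 30
    depth = 0
    depth = print(d + 4)
    d = d - d % q
    d = d % 30
    q = q + depth * q
    return depth

10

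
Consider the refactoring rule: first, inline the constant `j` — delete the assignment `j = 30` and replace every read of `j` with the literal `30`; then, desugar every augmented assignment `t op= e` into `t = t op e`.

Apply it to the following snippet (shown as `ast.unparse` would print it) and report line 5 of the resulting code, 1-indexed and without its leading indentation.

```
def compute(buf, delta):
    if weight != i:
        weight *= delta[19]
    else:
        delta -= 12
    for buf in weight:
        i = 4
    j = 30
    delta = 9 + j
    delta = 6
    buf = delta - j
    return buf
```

delta = delta - 12

Transformed code:
def compute(buf, delta):
    if weight != i:
        weight = weight * delta[19]
    else:
        delta = delta - 12
    for buf in weight:
        i = 4
    delta = 9 + 30
    delta = 6
    buf = delta - 30
    return buf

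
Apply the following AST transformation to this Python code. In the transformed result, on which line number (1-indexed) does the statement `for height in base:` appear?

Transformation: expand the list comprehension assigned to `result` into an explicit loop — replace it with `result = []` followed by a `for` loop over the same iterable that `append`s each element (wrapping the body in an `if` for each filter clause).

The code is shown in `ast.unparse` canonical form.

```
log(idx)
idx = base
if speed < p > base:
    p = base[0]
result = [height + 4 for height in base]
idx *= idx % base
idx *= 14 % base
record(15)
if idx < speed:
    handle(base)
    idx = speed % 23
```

Transformed code:
log(idx)
idx = base
if speed < p > base:
    p = base[0]
result = []
for height in base:
    result.append(height + 4)
idx *= idx % base
idx *= 14 % base
record(15)
if idx < speed:
    handle(base)
    idx = speed % 23

6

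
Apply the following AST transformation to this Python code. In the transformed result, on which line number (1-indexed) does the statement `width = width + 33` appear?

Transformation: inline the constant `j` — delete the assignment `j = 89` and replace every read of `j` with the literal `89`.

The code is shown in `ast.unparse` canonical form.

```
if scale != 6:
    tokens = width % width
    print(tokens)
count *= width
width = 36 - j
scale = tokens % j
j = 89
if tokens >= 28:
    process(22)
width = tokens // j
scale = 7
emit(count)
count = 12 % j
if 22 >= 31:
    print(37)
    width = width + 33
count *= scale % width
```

15

Transformed code:
if scale != 6:
    tokens = width % width
    print(tokens)
count *= width
width = 36 - 89
scale = tokens % 89
if tokens >= 28:
    process(22)
width = tokens // 89
scale = 7
emit(count)
count = 12 % 89
if 22 >= 31:
    print(37)
    width = width + 33
count *= scale % width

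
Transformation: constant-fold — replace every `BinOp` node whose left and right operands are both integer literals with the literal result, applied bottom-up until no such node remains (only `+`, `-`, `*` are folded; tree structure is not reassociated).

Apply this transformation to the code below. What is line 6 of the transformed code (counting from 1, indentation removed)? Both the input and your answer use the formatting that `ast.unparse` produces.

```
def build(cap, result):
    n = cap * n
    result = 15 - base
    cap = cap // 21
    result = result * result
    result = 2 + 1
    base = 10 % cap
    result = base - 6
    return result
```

Transformed code:
def build(cap, result):
    n = cap * n
    result = 15 - base
    cap = cap // 21
    result = result * result
    result = 3
    base = 10 % cap
    result = base - 6
    return result

result = 3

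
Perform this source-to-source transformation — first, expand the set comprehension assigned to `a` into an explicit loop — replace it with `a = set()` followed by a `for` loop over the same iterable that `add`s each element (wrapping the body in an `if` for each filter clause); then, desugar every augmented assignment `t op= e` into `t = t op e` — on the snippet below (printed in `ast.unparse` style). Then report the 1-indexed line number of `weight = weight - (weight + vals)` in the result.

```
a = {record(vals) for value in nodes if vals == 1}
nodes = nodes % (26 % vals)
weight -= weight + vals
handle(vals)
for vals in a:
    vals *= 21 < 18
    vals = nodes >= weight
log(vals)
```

6

Transformed code:
a = set()
for value in nodes:
    if vals == 1:
        a.add(record(vals))
nodes = nodes % (26 % vals)
weight = weight - (weight + vals)
handle(vals)
for vals in a:
    vals = vals * (21 < 18)
    vals = nodes >= weight
log(vals)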